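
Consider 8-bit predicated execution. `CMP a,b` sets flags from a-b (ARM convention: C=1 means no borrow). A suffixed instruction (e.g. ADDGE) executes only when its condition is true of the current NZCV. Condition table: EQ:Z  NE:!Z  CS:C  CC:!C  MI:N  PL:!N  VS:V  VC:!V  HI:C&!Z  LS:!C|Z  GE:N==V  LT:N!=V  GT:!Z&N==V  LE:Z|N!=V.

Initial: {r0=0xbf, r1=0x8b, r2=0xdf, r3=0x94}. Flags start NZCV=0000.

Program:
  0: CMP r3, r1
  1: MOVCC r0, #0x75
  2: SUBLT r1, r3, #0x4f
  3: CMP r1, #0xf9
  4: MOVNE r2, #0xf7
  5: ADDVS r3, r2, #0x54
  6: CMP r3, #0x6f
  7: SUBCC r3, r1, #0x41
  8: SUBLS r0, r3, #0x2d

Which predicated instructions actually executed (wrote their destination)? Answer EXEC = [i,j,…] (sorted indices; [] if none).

[0] flags=0010 → (cmp)
[1] flags=0010 CC?F → skip
[2] flags=0010 LT?F → skip
[3] flags=1000 → (cmp)
[4] flags=1000 NE?T → r2=0xf7
[5] flags=1000 VS?F → skip
[6] flags=0011 → (cmp)
[7] flags=0011 CC?F → skip
[8] flags=0011 LS?F → skip

EXEC = [4]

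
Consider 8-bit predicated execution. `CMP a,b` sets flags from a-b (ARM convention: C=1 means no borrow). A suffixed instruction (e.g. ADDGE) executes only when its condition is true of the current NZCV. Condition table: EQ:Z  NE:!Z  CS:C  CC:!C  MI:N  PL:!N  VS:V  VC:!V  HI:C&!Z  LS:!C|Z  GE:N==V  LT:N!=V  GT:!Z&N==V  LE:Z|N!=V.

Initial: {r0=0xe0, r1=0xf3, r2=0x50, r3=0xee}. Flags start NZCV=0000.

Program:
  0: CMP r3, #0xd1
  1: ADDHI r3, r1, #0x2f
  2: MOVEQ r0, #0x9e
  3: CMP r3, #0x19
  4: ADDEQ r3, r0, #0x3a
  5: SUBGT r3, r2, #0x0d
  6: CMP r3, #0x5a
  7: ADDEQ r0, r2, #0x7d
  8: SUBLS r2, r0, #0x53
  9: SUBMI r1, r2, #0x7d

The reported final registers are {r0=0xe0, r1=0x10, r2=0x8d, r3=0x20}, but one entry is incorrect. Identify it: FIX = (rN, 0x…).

FIX = (r3, 0x43)

0: ✓ CMP  NZCV=0010
1: ✓ ADDHI  r3←0x22
2: · MOVEQ
3: ✓ CMP  NZCV=0010
4: · ADDEQ
5: ✓ SUBGT  r3←0x43
6: ✓ CMP  NZCV=1000
7: · ADDEQ
8: ✓ SUBLS  r2←0x8d
9: ✓ SUBMI  r1←0x10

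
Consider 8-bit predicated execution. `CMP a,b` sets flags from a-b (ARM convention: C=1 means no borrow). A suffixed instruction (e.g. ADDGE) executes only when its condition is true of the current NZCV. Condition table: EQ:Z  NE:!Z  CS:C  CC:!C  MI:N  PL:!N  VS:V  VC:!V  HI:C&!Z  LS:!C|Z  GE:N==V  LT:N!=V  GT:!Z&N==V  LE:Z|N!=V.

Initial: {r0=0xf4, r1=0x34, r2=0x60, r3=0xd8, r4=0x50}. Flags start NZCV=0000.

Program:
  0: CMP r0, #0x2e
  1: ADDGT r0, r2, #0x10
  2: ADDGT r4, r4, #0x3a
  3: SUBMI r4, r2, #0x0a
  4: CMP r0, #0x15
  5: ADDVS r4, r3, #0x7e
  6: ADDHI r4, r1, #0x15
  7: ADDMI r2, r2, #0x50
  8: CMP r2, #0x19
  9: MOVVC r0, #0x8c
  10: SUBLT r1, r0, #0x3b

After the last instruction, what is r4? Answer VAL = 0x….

0: ✓ CMP  NZCV=1010
1: · ADDGT
2: · ADDGT
3: ✓ SUBMI  r4←0x56
4: ✓ CMP  NZCV=1010
5: · ADDVS
6: ✓ ADDHI  r4←0x49
7: ✓ ADDMI  r2←0xb0
8: ✓ CMP  NZCV=1010
9: ✓ MOVVC  r0←0x8c
10: ✓ SUBLT  r1←0x51

VAL = 0x49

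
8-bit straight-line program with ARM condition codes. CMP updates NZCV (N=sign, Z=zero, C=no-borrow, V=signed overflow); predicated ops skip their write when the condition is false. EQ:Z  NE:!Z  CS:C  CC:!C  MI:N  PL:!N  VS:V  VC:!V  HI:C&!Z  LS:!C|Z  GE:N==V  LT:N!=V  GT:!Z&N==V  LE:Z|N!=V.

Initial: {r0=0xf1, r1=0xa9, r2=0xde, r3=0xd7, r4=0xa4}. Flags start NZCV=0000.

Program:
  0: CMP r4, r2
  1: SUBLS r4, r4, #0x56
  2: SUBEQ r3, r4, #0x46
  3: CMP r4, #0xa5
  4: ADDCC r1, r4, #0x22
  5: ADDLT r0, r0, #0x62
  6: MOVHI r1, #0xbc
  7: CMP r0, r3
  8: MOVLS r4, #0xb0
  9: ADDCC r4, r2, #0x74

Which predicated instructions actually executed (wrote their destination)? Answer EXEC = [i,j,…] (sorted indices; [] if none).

EXEC = [1,4]

[0] flags=1000 → (cmp)
[1] flags=1000 LS?T → r4=0x4e
[2] flags=1000 EQ?F → skip
[3] flags=1001 → (cmp)
[4] flags=1001 CC?T → r1=0x70
[5] flags=1001 LT?F → skip
[6] flags=1001 HI?F → skip
[7] flags=0010 → (cmp)
[8] flags=0010 LS?F → skip
[9] flags=0010 CC?F → skip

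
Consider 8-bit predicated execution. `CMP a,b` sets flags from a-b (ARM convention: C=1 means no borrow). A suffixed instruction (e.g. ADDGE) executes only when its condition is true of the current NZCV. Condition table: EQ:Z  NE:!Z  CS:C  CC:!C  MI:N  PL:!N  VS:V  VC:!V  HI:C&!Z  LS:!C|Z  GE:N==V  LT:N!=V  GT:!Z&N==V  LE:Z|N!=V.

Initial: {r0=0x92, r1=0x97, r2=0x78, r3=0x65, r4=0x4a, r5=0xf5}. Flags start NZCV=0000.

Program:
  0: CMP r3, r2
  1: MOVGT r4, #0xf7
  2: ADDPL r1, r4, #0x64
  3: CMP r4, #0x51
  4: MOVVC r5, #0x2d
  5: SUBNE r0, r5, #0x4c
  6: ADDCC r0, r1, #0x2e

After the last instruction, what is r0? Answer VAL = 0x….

[0] flags=1000 → (cmp)
[1] flags=1000 GT?F → skip
[2] flags=1000 PL?F → skip
[3] flags=1000 → (cmp)
[4] flags=1000 VC?T → r5=0x2d
[5] flags=1000 NE?T → r0=0xe1
[6] flags=1000 CC?T → r0=0xc5

VAL = 0xc5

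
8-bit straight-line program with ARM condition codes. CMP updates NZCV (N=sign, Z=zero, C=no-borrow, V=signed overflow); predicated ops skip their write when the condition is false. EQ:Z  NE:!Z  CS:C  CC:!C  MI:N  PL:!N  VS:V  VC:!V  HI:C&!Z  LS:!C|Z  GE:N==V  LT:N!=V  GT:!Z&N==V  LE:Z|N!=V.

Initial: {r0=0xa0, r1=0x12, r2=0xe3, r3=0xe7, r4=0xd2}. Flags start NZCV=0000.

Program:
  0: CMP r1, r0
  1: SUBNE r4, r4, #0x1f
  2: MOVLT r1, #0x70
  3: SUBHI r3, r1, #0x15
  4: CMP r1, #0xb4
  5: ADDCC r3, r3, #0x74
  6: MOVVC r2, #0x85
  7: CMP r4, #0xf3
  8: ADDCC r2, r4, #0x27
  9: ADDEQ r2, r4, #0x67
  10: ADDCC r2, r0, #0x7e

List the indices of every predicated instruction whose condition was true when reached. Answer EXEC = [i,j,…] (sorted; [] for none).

EXEC = [1,5,6,8,10]

0: ✓ CMP  NZCV=0000
1: ✓ SUBNE  r4←0xb3
2: · MOVLT
3: · SUBHI
4: ✓ CMP  NZCV=0000
5: ✓ ADDCC  r3←0x5b
6: ✓ MOVVC  r2←0x85
7: ✓ CMP  NZCV=1000
8: ✓ ADDCC  r2←0xda
9: · ADDEQ
10: ✓ ADDCC  r2←0x1e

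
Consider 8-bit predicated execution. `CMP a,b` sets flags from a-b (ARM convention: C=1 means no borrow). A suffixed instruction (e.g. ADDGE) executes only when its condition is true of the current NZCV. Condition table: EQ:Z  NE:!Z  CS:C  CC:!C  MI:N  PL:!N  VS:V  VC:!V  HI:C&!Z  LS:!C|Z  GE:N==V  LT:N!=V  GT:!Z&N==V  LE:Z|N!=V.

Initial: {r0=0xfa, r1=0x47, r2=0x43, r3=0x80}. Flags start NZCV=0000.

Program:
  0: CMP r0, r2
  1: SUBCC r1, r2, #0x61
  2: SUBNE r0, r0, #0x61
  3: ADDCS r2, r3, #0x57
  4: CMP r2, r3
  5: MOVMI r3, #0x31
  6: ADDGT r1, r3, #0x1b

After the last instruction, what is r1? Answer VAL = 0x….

[0] flags=1010 → (cmp)
[1] flags=1010 CC?F → skip
[2] flags=1010 NE?T → r0=0x99
[3] flags=1010 CS?T → r2=0xd7
[4] flags=0010 → (cmp)
[5] flags=0010 MI?F → skip
[6] flags=0010 GT?T → r1=0x9b

VAL = 0x9b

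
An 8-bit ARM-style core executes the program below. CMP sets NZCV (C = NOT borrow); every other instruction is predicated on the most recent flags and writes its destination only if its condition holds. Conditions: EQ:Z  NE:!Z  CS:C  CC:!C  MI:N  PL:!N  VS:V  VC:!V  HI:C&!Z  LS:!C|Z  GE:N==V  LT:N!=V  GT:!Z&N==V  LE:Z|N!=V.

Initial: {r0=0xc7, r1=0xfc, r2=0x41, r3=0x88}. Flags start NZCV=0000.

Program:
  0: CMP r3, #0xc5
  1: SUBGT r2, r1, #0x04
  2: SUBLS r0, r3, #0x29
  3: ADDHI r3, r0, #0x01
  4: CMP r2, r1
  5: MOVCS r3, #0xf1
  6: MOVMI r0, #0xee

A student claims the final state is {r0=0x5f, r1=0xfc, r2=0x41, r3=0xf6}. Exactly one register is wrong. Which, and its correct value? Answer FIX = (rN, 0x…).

[0] flags=1000 → (cmp)
[1] flags=1000 GT?F → skip
[2] flags=1000 LS?T → r0=0x5f
[3] flags=1000 HI?F → skip
[4] flags=0000 → (cmp)
[5] flags=0000 CS?F → skip
[6] flags=0000 MI?F → skip

FIX = (r3, 0x88)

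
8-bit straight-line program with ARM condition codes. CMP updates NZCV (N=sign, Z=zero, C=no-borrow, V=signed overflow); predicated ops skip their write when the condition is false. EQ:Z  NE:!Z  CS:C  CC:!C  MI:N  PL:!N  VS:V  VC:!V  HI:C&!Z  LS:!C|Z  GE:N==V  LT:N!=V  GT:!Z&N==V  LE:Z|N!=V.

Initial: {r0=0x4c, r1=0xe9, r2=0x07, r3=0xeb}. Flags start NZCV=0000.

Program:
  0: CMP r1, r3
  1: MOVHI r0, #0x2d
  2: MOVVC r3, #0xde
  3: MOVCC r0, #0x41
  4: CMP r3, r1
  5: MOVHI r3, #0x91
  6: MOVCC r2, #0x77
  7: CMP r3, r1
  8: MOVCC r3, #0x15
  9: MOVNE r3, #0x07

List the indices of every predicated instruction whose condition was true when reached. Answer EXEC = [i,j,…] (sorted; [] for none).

EXEC = [2,3,6,8,9]

[0] flags=1000 → (cmp)
[1] flags=1000 HI?F → skip
[2] flags=1000 VC?T → r3=0xde
[3] flags=1000 CC?T → r0=0x41
[4] flags=1000 → (cmp)
[5] flags=1000 HI?F → skip
[6] flags=1000 CC?T → r2=0x77
[7] flags=1000 → (cmp)
[8] flags=1000 CC?T → r3=0x15
[9] flags=1000 NE?T → r3=0x07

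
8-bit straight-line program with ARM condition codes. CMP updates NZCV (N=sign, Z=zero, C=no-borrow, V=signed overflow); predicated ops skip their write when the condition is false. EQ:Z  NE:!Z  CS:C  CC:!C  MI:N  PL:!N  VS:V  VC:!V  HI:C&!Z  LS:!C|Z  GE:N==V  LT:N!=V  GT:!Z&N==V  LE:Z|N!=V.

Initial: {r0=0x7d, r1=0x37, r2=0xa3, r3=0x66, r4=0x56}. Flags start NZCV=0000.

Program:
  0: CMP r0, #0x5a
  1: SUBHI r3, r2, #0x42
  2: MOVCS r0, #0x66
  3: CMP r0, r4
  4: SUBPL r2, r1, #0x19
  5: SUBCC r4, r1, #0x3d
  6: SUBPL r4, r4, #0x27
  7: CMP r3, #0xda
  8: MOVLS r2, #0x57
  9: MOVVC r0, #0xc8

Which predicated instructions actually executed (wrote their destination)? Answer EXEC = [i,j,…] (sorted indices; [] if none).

[0] flags=0010 → (cmp)
[1] flags=0010 HI?T → r3=0x61
[2] flags=0010 CS?T → r0=0x66
[3] flags=0010 → (cmp)
[4] flags=0010 PL?T → r2=0x1e
[5] flags=0010 CC?F → skip
[6] flags=0010 PL?T → r4=0x2f
[7] flags=1001 → (cmp)
[8] flags=1001 LS?T → r2=0x57
[9] flags=1001 VC?F → skip

EXEC = [1,2,4,6,8]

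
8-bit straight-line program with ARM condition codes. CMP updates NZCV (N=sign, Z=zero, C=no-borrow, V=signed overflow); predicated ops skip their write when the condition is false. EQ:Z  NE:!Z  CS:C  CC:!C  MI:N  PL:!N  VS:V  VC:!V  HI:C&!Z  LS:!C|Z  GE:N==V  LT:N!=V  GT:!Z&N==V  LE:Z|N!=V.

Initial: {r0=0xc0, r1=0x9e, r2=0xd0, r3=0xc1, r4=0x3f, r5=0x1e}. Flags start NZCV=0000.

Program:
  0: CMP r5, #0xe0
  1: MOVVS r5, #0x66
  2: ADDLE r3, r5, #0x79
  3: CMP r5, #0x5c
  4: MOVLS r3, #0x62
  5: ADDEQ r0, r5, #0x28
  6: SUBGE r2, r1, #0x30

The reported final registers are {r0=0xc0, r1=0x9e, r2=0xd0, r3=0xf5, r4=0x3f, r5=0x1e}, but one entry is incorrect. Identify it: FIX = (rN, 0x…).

[0] flags=0000 → (cmp)
[1] flags=0000 VS?F → skip
[2] flags=0000 LE?F → skip
[3] flags=1000 → (cmp)
[4] flags=1000 LS?T → r3=0x62
[5] flags=1000 EQ?F → skip
[6] flags=1000 GE?F → skip

FIX = (r3, 0x62)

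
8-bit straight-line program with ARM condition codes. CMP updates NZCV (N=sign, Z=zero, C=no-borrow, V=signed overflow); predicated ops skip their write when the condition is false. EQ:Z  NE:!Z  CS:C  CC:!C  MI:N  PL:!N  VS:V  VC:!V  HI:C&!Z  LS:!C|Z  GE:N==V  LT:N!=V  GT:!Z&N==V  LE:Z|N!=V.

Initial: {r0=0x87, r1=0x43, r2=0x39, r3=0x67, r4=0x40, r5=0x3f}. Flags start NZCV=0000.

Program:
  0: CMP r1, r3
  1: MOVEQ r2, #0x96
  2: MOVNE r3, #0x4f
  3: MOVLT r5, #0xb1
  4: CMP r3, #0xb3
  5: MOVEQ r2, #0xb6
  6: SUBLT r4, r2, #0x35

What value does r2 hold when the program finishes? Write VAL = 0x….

VAL = 0x39

[0] flags=1000 → (cmp)
[1] flags=1000 EQ?F → skip
[2] flags=1000 NE?T → r3=0x4f
[3] flags=1000 LT?T → r5=0xb1
[4] flags=1001 → (cmp)
[5] flags=1001 EQ?F → skip
[6] flags=1001 LT?F → skip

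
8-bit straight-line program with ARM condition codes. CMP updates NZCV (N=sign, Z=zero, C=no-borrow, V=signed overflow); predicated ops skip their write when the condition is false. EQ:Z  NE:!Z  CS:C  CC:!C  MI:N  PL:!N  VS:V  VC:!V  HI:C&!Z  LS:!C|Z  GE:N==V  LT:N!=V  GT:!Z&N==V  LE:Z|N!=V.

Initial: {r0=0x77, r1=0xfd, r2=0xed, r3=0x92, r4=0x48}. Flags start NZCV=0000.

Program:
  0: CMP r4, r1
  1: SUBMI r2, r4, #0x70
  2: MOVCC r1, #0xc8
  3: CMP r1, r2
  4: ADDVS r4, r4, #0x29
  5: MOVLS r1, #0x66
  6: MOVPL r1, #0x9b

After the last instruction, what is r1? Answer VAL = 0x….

0: ✓ CMP  NZCV=0000
1: · SUBMI
2: ✓ MOVCC  r1←0xc8
3: ✓ CMP  NZCV=1000
4: · ADDVS
5: ✓ MOVLS  r1←0x66
6: · MOVPL

VAL = 0x66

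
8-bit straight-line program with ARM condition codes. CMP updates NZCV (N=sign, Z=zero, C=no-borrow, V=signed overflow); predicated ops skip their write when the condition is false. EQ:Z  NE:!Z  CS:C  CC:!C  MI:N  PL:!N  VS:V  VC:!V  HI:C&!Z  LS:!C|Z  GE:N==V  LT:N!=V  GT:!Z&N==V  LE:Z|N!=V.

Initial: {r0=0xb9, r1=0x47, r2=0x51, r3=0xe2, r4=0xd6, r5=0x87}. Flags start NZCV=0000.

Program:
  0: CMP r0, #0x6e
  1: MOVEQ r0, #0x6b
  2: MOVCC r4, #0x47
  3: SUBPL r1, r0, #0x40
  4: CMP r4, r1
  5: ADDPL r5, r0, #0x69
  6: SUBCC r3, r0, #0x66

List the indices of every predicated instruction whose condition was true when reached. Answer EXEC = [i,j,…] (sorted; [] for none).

[0] flags=0011 → (cmp)
[1] flags=0011 EQ?F → skip
[2] flags=0011 CC?F → skip
[3] flags=0011 PL?T → r1=0x79
[4] flags=0011 → (cmp)
[5] flags=0011 PL?T → r5=0x22
[6] flags=0011 CC?F → skip

EXEC = [3,5]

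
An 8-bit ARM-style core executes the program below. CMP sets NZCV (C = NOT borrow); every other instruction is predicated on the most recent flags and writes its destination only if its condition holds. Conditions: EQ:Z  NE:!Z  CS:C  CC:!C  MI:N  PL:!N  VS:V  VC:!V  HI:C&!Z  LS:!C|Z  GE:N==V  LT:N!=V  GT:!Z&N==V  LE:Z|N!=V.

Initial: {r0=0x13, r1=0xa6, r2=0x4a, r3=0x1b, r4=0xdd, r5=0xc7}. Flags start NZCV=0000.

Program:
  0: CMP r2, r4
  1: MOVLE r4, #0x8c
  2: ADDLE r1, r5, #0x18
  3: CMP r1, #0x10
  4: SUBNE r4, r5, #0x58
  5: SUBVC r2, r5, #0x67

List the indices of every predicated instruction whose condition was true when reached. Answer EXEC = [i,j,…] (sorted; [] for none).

EXEC = [4,5]

0: ✓ CMP  NZCV=0000
1: · MOVLE
2: · ADDLE
3: ✓ CMP  NZCV=1010
4: ✓ SUBNE  r4←0x6f
5: ✓ SUBVC  r2←0x60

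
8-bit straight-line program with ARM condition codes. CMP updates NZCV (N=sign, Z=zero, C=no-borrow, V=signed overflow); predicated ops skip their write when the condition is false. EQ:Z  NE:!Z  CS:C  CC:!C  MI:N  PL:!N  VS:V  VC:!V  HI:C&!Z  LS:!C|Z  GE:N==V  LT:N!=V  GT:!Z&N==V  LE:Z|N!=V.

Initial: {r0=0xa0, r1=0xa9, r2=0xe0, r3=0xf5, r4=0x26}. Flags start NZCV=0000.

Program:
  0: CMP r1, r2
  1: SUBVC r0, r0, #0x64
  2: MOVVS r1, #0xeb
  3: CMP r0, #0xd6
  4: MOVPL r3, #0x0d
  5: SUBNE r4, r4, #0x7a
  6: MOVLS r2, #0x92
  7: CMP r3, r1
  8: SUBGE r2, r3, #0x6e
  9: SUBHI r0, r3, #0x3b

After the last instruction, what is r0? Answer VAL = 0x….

[0] flags=1000 → (cmp)
[1] flags=1000 VC?T → r0=0x3c
[2] flags=1000 VS?F → skip
[3] flags=0000 → (cmp)
[4] flags=0000 PL?T → r3=0x0d
[5] flags=0000 NE?T → r4=0xac
[6] flags=0000 LS?T → r2=0x92
[7] flags=0000 → (cmp)
[8] flags=0000 GE?T → r2=0x9f
[9] flags=0000 HI?F → skip

VAL = 0x3c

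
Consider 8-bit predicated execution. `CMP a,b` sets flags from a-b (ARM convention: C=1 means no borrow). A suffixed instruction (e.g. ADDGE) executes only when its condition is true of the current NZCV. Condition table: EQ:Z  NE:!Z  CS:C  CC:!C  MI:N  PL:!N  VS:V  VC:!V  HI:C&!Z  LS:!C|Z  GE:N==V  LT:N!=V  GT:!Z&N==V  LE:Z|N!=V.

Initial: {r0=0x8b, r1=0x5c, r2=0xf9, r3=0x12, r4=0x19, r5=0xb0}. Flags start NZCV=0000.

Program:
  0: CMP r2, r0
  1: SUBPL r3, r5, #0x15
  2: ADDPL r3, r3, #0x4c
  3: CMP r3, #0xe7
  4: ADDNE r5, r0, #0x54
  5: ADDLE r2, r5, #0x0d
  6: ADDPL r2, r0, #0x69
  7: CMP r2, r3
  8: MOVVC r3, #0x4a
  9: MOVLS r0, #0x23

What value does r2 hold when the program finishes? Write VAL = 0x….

[0] flags=0010 → (cmp)
[1] flags=0010 PL?T → r3=0x9b
[2] flags=0010 PL?T → r3=0xe7
[3] flags=0110 → (cmp)
[4] flags=0110 NE?F → skip
[5] flags=0110 LE?T → r2=0xbd
[6] flags=0110 PL?T → r2=0xf4
[7] flags=0010 → (cmp)
[8] flags=0010 VC?T → r3=0x4a
[9] flags=0010 LS?F → skip

VAL = 0xf4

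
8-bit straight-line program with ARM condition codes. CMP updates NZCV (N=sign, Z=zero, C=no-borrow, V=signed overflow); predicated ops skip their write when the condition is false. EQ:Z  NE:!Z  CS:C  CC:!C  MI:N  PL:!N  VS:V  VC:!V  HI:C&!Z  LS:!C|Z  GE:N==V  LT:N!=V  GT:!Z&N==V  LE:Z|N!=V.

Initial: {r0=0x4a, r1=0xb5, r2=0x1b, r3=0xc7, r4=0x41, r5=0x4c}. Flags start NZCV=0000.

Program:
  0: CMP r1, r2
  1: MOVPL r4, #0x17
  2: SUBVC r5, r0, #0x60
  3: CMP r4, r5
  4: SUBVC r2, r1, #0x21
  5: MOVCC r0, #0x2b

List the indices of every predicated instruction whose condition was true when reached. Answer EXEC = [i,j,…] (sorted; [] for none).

EXEC = [2,4,5]

[0] flags=1010 → (cmp)
[1] flags=1010 PL?F → skip
[2] flags=1010 VC?T → r5=0xea
[3] flags=0000 → (cmp)
[4] flags=0000 VC?T → r2=0x94
[5] flags=0000 CC?T → r0=0x2b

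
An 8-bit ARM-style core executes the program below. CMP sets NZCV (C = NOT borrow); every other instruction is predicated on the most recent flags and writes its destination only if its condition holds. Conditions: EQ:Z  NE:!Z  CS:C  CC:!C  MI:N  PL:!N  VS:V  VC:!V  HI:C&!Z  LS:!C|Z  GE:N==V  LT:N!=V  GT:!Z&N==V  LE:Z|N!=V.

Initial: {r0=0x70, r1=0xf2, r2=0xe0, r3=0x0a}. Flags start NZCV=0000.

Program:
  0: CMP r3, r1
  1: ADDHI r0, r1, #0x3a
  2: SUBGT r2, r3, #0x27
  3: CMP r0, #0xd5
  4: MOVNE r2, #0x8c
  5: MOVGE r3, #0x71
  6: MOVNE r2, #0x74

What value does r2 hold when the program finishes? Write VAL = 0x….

[0] flags=0000 → (cmp)
[1] flags=0000 HI?F → skip
[2] flags=0000 GT?T → r2=0xe3
[3] flags=1001 → (cmp)
[4] flags=1001 NE?T → r2=0x8c
[5] flags=1001 GE?T → r3=0x71
[6] flags=1001 NE?T → r2=0x74

VAL = 0x74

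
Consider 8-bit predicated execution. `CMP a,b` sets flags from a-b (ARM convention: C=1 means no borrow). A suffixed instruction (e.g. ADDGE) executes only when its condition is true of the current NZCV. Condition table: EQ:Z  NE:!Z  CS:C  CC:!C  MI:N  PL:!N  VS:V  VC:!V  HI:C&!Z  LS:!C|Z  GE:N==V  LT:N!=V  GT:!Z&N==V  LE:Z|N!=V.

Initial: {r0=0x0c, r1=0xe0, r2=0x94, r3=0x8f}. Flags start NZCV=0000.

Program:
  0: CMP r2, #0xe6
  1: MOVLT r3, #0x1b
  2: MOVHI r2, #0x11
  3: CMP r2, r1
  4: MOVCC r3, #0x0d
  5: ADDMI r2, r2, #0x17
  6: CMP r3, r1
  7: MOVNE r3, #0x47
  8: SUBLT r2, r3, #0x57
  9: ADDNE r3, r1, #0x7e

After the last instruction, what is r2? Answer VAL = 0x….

VAL = 0xab

[0] flags=1000 → (cmp)
[1] flags=1000 LT?T → r3=0x1b
[2] flags=1000 HI?F → skip
[3] flags=1000 → (cmp)
[4] flags=1000 CC?T → r3=0x0d
[5] flags=1000 MI?T → r2=0xab
[6] flags=0000 → (cmp)
[7] flags=0000 NE?T → r3=0x47
[8] flags=0000 LT?F → skip
[9] flags=0000 NE?T → r3=0x5e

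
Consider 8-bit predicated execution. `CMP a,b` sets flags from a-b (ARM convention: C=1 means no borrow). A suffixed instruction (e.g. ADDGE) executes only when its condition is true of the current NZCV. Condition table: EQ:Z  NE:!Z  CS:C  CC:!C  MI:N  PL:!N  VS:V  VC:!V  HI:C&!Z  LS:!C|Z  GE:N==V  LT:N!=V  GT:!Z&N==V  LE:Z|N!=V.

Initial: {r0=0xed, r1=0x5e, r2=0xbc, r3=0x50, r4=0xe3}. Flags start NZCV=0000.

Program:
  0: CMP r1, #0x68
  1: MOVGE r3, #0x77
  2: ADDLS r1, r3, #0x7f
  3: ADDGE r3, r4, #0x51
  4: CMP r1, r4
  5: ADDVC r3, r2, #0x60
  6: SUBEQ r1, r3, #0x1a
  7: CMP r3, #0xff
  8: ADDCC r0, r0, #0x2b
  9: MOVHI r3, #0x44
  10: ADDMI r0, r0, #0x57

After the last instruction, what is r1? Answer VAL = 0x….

VAL = 0xcf

[0] flags=1000 → (cmp)
[1] flags=1000 GE?F → skip
[2] flags=1000 LS?T → r1=0xcf
[3] flags=1000 GE?F → skip
[4] flags=1000 → (cmp)
[5] flags=1000 VC?T → r3=0x1c
[6] flags=1000 EQ?F → skip
[7] flags=0000 → (cmp)
[8] flags=0000 CC?T → r0=0x18
[9] flags=0000 HI?F → skip
[10] flags=0000 MI?F → skip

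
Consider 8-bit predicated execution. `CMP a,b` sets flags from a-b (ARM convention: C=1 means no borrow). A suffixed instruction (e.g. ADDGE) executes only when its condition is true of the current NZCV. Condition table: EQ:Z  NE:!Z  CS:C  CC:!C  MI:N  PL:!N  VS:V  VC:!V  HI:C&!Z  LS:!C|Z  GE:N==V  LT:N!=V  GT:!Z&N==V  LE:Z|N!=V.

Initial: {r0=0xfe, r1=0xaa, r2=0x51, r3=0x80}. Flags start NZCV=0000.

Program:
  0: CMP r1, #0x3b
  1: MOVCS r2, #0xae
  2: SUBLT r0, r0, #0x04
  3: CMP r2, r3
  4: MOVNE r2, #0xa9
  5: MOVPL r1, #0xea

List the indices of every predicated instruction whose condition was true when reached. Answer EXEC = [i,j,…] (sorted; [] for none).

EXEC = [1,2,4,5]

0: ✓ CMP  NZCV=0011
1: ✓ MOVCS  r2←0xae
2: ✓ SUBLT  r0←0xfa
3: ✓ CMP  NZCV=0010
4: ✓ MOVNE  r2←0xa9
5: ✓ MOVPL  r1←0xea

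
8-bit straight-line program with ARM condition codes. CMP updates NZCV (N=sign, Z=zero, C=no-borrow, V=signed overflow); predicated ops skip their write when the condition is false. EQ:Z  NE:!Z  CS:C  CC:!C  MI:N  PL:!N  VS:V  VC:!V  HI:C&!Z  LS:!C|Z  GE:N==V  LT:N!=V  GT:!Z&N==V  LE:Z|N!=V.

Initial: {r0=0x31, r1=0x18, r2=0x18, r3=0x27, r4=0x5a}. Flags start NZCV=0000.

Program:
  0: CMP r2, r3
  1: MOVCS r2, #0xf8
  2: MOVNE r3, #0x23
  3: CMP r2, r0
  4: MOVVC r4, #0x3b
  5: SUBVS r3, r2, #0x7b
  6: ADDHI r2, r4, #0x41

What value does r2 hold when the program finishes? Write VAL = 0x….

VAL = 0x18

[0] flags=1000 → (cmp)
[1] flags=1000 CS?F → skip
[2] flags=1000 NE?T → r3=0x23
[3] flags=1000 → (cmp)
[4] flags=1000 VC?T → r4=0x3b
[5] flags=1000 VS?F → skip
[6] flags=1000 HI?F → skip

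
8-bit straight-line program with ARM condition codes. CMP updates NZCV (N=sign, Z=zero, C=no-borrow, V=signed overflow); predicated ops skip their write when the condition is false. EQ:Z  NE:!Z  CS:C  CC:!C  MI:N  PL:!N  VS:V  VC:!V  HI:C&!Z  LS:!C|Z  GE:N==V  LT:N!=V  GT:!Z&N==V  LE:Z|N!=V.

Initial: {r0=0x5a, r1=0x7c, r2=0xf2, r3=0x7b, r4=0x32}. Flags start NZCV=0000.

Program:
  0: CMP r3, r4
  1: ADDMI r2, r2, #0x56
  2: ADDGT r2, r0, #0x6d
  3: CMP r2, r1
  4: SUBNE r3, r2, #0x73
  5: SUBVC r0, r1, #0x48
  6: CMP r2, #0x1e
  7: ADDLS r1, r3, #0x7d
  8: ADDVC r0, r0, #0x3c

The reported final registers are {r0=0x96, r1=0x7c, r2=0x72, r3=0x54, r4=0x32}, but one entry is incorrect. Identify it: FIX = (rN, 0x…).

0: ✓ CMP  NZCV=0010
1: · ADDMI
2: ✓ ADDGT  r2←0xc7
3: ✓ CMP  NZCV=0011
4: ✓ SUBNE  r3←0x54
5: · SUBVC
6: ✓ CMP  NZCV=1010
7: · ADDLS
8: ✓ ADDVC  r0←0x96

FIX = (r2, 0xc7)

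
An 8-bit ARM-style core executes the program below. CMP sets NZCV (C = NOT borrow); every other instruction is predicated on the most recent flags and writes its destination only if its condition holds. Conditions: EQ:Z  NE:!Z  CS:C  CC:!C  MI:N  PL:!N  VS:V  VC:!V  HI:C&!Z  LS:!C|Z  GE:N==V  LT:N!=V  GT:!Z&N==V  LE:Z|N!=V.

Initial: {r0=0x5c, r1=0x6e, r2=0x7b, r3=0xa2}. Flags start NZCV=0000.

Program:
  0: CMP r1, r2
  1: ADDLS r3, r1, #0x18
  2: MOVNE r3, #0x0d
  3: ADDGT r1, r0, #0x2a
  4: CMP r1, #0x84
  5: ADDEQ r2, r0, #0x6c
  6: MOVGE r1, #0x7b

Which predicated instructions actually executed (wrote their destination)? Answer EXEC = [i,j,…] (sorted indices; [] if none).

EXEC = [1,2,6]

0: ✓ CMP  NZCV=1000
1: ✓ ADDLS  r3←0x86
2: ✓ MOVNE  r3←0x0d
3: · ADDGT
4: ✓ CMP  NZCV=1001
5: · ADDEQ
6: ✓ MOVGE  r1←0x7b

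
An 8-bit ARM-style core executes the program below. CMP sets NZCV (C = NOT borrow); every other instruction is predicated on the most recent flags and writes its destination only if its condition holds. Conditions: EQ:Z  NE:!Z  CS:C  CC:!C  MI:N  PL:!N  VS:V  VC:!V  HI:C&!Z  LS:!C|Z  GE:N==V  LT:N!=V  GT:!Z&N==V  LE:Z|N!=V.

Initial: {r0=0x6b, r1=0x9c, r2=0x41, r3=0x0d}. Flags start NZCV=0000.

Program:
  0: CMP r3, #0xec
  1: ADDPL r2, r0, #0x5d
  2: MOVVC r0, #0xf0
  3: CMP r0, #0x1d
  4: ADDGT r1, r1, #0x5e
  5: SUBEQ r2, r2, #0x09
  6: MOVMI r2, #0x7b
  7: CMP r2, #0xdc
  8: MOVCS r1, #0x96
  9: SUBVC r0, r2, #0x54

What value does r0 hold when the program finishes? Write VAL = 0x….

[0] flags=0000 → (cmp)
[1] flags=0000 PL?T → r2=0xc8
[2] flags=0000 VC?T → r0=0xf0
[3] flags=1010 → (cmp)
[4] flags=1010 GT?F → skip
[5] flags=1010 EQ?F → skip
[6] flags=1010 MI?T → r2=0x7b
[7] flags=1001 → (cmp)
[8] flags=1001 CS?F → skip
[9] flags=1001 VC?F → skip

VAL = 0xf0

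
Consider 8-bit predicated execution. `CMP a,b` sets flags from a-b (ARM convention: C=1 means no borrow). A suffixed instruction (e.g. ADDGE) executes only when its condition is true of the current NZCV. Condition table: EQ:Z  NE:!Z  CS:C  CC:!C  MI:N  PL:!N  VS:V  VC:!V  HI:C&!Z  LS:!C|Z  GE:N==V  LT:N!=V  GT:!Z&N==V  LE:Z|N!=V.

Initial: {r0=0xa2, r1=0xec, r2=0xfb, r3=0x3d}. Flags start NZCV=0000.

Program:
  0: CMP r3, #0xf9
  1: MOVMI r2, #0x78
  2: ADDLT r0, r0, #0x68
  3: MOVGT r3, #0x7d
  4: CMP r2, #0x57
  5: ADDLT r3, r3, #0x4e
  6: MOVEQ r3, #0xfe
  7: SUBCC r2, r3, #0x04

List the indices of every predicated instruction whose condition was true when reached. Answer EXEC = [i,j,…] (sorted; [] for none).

EXEC = [3,5]

[0] flags=0000 → (cmp)
[1] flags=0000 MI?F → skip
[2] flags=0000 LT?F → skip
[3] flags=0000 GT?T → r3=0x7d
[4] flags=1010 → (cmp)
[5] flags=1010 LT?T → r3=0xcb
[6] flags=1010 EQ?F → skip
[7] flags=1010 CC?F → skip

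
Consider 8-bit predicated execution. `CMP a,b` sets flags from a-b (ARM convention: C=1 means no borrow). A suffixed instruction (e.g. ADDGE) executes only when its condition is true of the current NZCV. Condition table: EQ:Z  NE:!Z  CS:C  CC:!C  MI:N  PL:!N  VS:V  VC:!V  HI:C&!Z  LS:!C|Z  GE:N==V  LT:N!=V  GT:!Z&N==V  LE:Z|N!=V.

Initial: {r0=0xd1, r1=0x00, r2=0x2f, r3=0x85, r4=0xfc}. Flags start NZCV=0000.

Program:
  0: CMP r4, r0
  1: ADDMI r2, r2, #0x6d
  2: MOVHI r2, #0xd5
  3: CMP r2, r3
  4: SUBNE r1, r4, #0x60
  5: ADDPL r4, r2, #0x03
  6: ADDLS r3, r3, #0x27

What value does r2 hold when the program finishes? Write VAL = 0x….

VAL = 0xd5

0: ✓ CMP  NZCV=0010
1: · ADDMI
2: ✓ MOVHI  r2←0xd5
3: ✓ CMP  NZCV=0010
4: ✓ SUBNE  r1←0x9c
5: ✓ ADDPL  r4←0xd8
6: · ADDLS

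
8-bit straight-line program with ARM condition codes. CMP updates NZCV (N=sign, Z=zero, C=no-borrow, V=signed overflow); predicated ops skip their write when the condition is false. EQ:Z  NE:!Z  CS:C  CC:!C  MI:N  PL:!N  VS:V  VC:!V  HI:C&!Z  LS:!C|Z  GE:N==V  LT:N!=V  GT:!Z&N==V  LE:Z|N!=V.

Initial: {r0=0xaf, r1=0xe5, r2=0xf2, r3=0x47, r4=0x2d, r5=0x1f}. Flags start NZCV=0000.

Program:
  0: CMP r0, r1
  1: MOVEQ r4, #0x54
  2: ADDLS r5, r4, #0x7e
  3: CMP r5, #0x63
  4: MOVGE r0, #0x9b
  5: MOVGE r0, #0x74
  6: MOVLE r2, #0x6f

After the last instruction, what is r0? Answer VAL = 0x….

VAL = 0xaf

[0] flags=1000 → (cmp)
[1] flags=1000 EQ?F → skip
[2] flags=1000 LS?T → r5=0xab
[3] flags=0011 → (cmp)
[4] flags=0011 GE?F → skip
[5] flags=0011 GE?F → skip
[6] flags=0011 LE?T → r2=0x6f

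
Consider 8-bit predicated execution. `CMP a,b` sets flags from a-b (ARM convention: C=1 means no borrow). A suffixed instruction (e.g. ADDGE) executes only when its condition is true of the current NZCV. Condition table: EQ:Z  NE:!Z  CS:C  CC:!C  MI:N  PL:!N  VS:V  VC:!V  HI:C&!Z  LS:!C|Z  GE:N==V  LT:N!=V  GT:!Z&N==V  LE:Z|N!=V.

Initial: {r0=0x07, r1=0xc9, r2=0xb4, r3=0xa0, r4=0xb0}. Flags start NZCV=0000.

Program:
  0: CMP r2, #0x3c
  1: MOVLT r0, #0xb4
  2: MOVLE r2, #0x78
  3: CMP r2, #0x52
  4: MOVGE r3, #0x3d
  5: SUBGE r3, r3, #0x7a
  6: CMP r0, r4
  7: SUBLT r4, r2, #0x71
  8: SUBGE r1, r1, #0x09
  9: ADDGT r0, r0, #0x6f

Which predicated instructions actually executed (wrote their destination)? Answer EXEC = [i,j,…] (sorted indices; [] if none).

EXEC = [1,2,4,5,8,9]

0: ✓ CMP  NZCV=0011
1: ✓ MOVLT  r0←0xb4
2: ✓ MOVLE  r2←0x78
3: ✓ CMP  NZCV=0010
4: ✓ MOVGE  r3←0x3d
5: ✓ SUBGE  r3←0xc3
6: ✓ CMP  NZCV=0010
7: · SUBLT
8: ✓ SUBGE  r1←0xc0
9: ✓ ADDGT  r0←0x23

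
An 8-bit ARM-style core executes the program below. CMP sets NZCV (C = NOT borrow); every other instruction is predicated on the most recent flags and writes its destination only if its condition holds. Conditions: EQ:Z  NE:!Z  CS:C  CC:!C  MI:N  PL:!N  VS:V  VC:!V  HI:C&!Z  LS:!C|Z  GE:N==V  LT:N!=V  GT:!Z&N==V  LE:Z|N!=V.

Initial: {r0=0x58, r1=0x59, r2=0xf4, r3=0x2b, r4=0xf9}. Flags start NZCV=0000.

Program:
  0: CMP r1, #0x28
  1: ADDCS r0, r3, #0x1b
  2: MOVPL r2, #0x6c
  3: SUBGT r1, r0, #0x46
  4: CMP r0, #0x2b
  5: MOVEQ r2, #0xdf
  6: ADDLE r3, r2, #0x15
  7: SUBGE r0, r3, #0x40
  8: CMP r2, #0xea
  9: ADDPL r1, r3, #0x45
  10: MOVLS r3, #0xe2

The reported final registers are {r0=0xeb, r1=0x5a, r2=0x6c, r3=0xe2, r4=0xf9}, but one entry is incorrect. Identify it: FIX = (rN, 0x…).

[0] flags=0010 → (cmp)
[1] flags=0010 CS?T → r0=0x46
[2] flags=0010 PL?T → r2=0x6c
[3] flags=0010 GT?T → r1=0x00
[4] flags=0010 → (cmp)
[5] flags=0010 EQ?F → skip
[6] flags=0010 LE?F → skip
[7] flags=0010 GE?T → r0=0xeb
[8] flags=1001 → (cmp)
[9] flags=1001 PL?F → skip
[10] flags=1001 LS?T → r3=0xe2

FIX = (r1, 0x00)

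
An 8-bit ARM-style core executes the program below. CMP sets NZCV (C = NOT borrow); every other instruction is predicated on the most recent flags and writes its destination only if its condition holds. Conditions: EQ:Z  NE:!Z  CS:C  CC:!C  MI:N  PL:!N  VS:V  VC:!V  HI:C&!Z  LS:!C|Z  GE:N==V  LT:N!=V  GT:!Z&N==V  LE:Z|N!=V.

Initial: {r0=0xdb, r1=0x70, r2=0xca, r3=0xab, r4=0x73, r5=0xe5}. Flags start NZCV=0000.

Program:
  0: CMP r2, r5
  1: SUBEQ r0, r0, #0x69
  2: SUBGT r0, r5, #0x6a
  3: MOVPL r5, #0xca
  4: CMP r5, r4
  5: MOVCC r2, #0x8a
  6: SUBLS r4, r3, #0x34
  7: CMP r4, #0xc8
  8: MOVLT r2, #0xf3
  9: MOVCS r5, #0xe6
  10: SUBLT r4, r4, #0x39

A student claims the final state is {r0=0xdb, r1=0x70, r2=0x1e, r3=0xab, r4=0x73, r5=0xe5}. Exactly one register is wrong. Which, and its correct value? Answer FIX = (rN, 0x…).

FIX = (r2, 0xca)

[0] flags=1000 → (cmp)
[1] flags=1000 EQ?F → skip
[2] flags=1000 GT?F → skip
[3] flags=1000 PL?F → skip
[4] flags=0011 → (cmp)
[5] flags=0011 CC?F → skip
[6] flags=0011 LS?F → skip
[7] flags=1001 → (cmp)
[8] flags=1001 LT?F → skip
[9] flags=1001 CS?F → skip
[10] flags=1001 LT?F → skip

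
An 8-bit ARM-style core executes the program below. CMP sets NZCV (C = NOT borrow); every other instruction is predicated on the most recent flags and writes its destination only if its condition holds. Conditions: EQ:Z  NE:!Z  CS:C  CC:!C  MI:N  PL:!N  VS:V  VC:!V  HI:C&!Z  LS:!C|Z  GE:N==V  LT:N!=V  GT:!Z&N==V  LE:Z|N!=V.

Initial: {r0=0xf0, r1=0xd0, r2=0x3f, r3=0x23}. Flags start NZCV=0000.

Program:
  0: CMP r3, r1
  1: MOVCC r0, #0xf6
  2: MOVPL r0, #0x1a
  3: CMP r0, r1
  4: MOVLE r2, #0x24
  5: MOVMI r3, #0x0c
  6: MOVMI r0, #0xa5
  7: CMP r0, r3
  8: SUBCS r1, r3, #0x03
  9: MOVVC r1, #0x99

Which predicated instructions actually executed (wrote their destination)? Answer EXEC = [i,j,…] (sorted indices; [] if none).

EXEC = [1,2,9]

0: ✓ CMP  NZCV=0000
1: ✓ MOVCC  r0←0xf6
2: ✓ MOVPL  r0←0x1a
3: ✓ CMP  NZCV=0000
4: · MOVLE
5: · MOVMI
6: · MOVMI
7: ✓ CMP  NZCV=1000
8: · SUBCS
9: ✓ MOVVC  r1←0x99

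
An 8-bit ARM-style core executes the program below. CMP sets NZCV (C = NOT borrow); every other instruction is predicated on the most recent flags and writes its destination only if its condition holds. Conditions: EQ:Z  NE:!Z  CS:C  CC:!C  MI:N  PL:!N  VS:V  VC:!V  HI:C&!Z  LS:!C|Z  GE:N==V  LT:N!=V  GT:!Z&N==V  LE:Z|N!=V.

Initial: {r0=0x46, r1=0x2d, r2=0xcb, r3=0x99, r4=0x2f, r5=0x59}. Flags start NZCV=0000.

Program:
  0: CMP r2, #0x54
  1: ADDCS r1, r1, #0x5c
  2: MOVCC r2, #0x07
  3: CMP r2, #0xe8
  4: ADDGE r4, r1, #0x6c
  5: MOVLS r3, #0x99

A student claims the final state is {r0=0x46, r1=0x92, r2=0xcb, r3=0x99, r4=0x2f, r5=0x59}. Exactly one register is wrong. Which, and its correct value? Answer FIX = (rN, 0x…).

FIX = (r1, 0x89)

0: ✓ CMP  NZCV=0011
1: ✓ ADDCS  r1←0x89
2: · MOVCC
3: ✓ CMP  NZCV=1000
4: · ADDGE
5: ✓ MOVLS  r3←0x99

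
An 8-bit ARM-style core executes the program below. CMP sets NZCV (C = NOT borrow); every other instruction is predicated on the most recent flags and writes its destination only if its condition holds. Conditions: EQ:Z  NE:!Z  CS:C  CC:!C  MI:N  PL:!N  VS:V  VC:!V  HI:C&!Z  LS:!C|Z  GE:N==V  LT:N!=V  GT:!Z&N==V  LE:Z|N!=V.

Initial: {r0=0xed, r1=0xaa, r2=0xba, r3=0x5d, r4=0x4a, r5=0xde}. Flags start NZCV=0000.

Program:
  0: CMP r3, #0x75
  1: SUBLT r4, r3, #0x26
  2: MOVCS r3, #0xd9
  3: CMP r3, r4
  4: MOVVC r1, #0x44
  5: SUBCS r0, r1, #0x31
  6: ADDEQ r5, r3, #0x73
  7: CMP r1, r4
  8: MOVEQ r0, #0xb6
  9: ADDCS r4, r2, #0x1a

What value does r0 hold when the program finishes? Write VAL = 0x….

VAL = 0x13

0: ✓ CMP  NZCV=1000
1: ✓ SUBLT  r4←0x37
2: · MOVCS
3: ✓ CMP  NZCV=0010
4: ✓ MOVVC  r1←0x44
5: ✓ SUBCS  r0←0x13
6: · ADDEQ
7: ✓ CMP  NZCV=0010
8: · MOVEQ
9: ✓ ADDCS  r4←0xd4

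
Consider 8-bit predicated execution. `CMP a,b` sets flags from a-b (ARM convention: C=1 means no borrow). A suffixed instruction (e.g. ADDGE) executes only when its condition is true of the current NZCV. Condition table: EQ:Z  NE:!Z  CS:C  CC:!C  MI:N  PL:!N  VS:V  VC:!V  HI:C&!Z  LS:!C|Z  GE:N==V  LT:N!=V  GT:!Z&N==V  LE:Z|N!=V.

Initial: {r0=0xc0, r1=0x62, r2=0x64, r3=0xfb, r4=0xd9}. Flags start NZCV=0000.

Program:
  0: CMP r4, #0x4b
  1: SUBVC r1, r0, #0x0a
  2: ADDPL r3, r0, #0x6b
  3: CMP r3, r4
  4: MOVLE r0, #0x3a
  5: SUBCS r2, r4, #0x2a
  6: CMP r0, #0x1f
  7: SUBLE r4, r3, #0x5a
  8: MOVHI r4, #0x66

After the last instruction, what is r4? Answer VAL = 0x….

VAL = 0x66

0: ✓ CMP  NZCV=1010
1: ✓ SUBVC  r1←0xb6
2: · ADDPL
3: ✓ CMP  NZCV=0010
4: · MOVLE
5: ✓ SUBCS  r2←0xaf
6: ✓ CMP  NZCV=1010
7: ✓ SUBLE  r4←0xa1
8: ✓ MOVHI  r4←0x66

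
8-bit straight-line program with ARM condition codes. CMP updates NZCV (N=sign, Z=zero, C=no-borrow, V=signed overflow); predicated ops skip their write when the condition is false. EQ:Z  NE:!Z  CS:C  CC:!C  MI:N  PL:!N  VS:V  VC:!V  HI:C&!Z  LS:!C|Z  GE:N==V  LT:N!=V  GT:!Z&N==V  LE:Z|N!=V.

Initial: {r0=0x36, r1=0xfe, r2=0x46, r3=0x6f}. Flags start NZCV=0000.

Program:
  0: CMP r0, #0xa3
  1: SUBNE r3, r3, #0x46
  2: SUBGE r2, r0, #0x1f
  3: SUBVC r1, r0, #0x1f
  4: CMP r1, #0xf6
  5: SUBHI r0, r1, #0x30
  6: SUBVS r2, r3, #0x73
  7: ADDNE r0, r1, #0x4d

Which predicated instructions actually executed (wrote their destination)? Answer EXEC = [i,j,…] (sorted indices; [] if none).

0: ✓ CMP  NZCV=1001
1: ✓ SUBNE  r3←0x29
2: ✓ SUBGE  r2←0x17
3: · SUBVC
4: ✓ CMP  NZCV=0010
5: ✓ SUBHI  r0←0xce
6: · SUBVS
7: ✓ ADDNE  r0←0x4b

EXEC = [1,2,5,7]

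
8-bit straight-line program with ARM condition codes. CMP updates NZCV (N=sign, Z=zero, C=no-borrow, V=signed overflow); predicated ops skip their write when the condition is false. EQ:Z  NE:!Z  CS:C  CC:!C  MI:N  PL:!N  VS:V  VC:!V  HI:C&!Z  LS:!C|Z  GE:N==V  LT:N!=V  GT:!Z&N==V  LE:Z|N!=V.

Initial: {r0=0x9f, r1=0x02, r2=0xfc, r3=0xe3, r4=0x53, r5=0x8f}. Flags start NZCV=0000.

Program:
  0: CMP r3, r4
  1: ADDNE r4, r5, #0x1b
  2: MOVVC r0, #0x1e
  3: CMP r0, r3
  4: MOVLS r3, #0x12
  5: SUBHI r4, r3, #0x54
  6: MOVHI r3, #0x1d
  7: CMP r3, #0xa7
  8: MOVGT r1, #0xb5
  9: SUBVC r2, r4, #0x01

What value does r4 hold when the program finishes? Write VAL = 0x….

[0] flags=1010 → (cmp)
[1] flags=1010 NE?T → r4=0xaa
[2] flags=1010 VC?T → r0=0x1e
[3] flags=0000 → (cmp)
[4] flags=0000 LS?T → r3=0x12
[5] flags=0000 HI?F → skip
[6] flags=0000 HI?F → skip
[7] flags=0000 → (cmp)
[8] flags=0000 GT?T → r1=0xb5
[9] flags=0000 VC?T → r2=0xa9

VAL = 0xaa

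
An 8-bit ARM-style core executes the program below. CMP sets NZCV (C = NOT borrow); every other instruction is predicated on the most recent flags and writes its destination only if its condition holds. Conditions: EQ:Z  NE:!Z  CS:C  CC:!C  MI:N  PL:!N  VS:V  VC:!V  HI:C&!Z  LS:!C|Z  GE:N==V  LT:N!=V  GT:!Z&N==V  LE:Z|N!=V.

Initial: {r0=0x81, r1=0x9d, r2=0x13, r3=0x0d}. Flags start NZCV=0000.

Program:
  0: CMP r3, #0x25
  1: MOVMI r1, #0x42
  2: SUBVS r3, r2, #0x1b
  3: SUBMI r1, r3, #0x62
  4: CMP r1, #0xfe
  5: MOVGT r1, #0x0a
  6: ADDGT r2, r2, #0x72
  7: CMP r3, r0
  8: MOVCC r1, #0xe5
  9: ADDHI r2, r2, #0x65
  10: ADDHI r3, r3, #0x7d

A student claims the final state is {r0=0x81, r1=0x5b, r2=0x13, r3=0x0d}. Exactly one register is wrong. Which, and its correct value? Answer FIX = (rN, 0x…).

0: ✓ CMP  NZCV=1000
1: ✓ MOVMI  r1←0x42
2: · SUBVS
3: ✓ SUBMI  r1←0xab
4: ✓ CMP  NZCV=1000
5: · MOVGT
6: · ADDGT
7: ✓ CMP  NZCV=1001
8: ✓ MOVCC  r1←0xe5
9: · ADDHI
10: · ADDHI

FIX = (r1, 0xe5)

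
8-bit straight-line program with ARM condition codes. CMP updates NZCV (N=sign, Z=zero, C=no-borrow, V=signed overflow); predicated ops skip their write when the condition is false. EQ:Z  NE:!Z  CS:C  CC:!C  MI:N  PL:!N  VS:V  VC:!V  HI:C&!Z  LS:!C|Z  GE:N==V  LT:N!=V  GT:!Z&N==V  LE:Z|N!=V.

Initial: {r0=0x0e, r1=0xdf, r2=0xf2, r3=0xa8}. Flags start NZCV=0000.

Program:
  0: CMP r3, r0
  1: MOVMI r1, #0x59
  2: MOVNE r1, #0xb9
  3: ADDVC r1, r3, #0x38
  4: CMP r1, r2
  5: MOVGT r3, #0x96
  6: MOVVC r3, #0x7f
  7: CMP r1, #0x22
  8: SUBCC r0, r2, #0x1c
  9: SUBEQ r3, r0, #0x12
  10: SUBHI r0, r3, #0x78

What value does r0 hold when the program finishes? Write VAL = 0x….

VAL = 0x07

[0] flags=1010 → (cmp)
[1] flags=1010 MI?T → r1=0x59
[2] flags=1010 NE?T → r1=0xb9
[3] flags=1010 VC?T → r1=0xe0
[4] flags=1000 → (cmp)
[5] flags=1000 GT?F → skip
[6] flags=1000 VC?T → r3=0x7f
[7] flags=1010 → (cmp)
[8] flags=1010 CC?F → skip
[9] flags=1010 EQ?F → skip
[10] flags=1010 HI?T → r0=0x07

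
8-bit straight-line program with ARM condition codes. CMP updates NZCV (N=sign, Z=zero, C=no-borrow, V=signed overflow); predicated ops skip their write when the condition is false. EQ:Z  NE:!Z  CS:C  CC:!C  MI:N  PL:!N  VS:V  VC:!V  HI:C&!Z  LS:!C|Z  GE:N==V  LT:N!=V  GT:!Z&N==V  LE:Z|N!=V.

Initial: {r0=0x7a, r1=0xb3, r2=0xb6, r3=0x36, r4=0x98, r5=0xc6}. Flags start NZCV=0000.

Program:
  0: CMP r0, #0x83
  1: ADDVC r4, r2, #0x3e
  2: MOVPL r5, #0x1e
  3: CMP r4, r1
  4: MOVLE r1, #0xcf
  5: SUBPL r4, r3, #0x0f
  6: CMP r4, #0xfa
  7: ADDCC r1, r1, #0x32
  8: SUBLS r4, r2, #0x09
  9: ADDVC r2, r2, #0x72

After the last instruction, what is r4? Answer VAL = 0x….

[0] flags=1001 → (cmp)
[1] flags=1001 VC?F → skip
[2] flags=1001 PL?F → skip
[3] flags=1000 → (cmp)
[4] flags=1000 LE?T → r1=0xcf
[5] flags=1000 PL?F → skip
[6] flags=1000 → (cmp)
[7] flags=1000 CC?T → r1=0x01
[8] flags=1000 LS?T → r4=0xad
[9] flags=1000 VC?T → r2=0x28

VAL = 0xad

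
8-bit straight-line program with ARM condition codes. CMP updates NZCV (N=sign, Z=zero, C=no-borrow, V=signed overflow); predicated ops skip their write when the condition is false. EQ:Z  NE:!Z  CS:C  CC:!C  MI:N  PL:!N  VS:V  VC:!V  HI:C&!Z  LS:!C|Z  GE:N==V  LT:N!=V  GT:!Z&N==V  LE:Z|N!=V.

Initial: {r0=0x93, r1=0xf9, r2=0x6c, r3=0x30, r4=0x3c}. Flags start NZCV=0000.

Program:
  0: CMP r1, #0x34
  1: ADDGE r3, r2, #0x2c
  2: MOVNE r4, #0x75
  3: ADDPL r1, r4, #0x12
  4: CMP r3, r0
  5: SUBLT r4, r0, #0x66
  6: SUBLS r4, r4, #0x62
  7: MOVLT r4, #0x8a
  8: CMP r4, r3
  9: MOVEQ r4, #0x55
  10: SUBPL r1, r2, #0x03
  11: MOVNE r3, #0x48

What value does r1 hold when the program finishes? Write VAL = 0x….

VAL = 0xf9

0: ✓ CMP  NZCV=1010
1: · ADDGE
2: ✓ MOVNE  r4←0x75
3: · ADDPL
4: ✓ CMP  NZCV=1001
5: · SUBLT
6: ✓ SUBLS  r4←0x13
7: · MOVLT
8: ✓ CMP  NZCV=1000
9: · MOVEQ
10: · SUBPL
11: ✓ MOVNE  r3←0x48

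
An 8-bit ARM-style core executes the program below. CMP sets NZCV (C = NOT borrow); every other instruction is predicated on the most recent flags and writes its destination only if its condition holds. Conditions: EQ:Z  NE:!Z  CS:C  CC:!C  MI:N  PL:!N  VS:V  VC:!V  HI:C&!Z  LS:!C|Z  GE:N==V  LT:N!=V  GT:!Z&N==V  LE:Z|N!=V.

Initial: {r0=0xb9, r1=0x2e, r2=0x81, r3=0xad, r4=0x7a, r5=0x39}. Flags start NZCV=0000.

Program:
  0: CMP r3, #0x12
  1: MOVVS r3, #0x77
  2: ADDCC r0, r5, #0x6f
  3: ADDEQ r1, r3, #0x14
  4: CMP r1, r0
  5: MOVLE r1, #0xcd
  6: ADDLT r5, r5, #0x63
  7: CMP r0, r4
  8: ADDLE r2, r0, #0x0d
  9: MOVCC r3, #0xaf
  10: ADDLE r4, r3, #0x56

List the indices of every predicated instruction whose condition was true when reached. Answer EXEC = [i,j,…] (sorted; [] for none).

EXEC = [8,10]

0: ✓ CMP  NZCV=1010
1: · MOVVS
2: · ADDCC
3: · ADDEQ
4: ✓ CMP  NZCV=0000
5: · MOVLE
6: · ADDLT
7: ✓ CMP  NZCV=0011
8: ✓ ADDLE  r2←0xc6
9: · MOVCC
10: ✓ ADDLE  r4←0x03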